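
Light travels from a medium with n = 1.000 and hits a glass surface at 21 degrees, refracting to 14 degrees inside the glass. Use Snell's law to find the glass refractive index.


Apply Snell's law: n1 * sin(theta1) = n2 * sin(theta2)
  n2 = n1 * sin(theta1) / sin(theta2)
  sin(21) = 0.358368
  sin(14) = 0.241922
  n2 = 1.000 * 0.358368 / 0.241922 = 1.4813

1.4813


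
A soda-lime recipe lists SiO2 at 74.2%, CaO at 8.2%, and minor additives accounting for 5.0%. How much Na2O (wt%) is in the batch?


Pieces sum to 100%:
  Na2O = 100 - (SiO2 + CaO + others)
  Na2O = 100 - (74.2 + 8.2 + 5.0) = 12.6%

12.6%


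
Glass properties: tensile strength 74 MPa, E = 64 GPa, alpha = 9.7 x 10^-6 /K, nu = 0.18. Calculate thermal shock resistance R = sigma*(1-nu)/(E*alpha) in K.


Thermal shock resistance: R = sigma * (1 - nu) / (E * alpha)
  Numerator = 74 * (1 - 0.18) = 60.68
  Denominator = 64 * 1000 * (9.7 x 10^-6) = 0.6208
  R = 60.68 / 0.6208 = 97.7 K

97.7 K


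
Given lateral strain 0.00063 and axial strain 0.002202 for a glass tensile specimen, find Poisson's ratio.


Poisson's ratio: nu = lateral strain / axial strain
  nu = 0.00063 / 0.002202 = 0.2861

0.2861


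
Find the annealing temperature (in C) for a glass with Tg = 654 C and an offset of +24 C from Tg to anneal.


The annealing temperature is Tg plus the offset:
  T_anneal = 654 + 24 = 678 C

678 C


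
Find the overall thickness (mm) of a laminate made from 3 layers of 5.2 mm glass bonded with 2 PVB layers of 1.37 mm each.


Total thickness = glass contribution + PVB contribution
  Glass: 3 * 5.2 = 15.6 mm
  PVB: 2 * 1.37 = 2.74 mm
  Total = 15.6 + 2.74 = 18.34 mm

18.34 mm


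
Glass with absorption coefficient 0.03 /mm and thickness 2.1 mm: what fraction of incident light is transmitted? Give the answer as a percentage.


Beer-Lambert law: T = exp(-alpha * thickness)
  exponent = -0.03 * 2.1 = -0.063
  T = exp(-0.063) = 0.9389
  Percentage = 0.9389 * 100 = 93.89%

93.89%


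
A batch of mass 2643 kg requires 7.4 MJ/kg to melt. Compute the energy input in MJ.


Total energy = mass * specific energy
  E = 2643 * 7.4 = 19558.2 MJ

19558.2 MJ


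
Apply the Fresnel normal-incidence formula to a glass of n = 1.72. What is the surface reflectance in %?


Fresnel reflectance at normal incidence:
  R = ((n - 1)/(n + 1))^2
  (n - 1)/(n + 1) = (1.72 - 1)/(1.72 + 1) = 0.264706
  R = 0.264706^2 = 0.0700693
  R(%) = 0.0700693 * 100 = 7.007%

7.007%


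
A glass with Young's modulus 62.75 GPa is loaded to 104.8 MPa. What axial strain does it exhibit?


Rearrange E = sigma / epsilon:
  epsilon = sigma / E
  E (MPa) = 62.75 * 1000 = 62750
  epsilon = 104.8 / 62750 = 0.00167

0.00167


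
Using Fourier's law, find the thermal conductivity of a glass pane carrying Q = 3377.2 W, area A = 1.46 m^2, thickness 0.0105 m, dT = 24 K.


Fourier's law rearranged: k = Q * t / (A * dT)
  Numerator = 3377.2 * 0.0105 = 35.4606
  Denominator = 1.46 * 24 = 35.04
  k = 35.4606 / 35.04 = 1.012 W/mK

1.012 W/mK


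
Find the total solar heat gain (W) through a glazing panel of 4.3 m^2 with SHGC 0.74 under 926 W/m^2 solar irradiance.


Solar heat gain: Q = Area * SHGC * Irradiance
  Q = 4.3 * 0.74 * 926 = 2946.5 W

2946.5 W


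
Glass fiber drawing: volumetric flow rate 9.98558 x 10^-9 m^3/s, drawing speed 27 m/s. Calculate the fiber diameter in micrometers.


Cross-sectional area from continuity:
  A = Q / v = 9.98558 x 10^-9 / 27 = 3.698363 x 10^-10 m^2
Diameter from circular cross-section:
  d = sqrt(4A / pi) * 10^6 (m -> um)
  d = sqrt(4 * 3.698363 x 10^-10 / pi) * 10^6 = 21.7 um

21.7 um


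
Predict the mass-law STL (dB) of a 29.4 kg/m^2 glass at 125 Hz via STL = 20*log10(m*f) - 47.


Mass law: STL = 20 * log10(m * f) - 47
  m * f = 29.4 * 125 = 3675
  log10(3675) = 3.56526
  STL = 20 * 3.56526 - 47 = 71.3052 - 47 = 24.3 dB

24.3 dB


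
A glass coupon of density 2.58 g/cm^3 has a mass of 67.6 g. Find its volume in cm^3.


Rearrange rho = m / V:
  V = m / rho
  V = 67.6 / 2.58 = 26.202 cm^3

26.202 cm^3


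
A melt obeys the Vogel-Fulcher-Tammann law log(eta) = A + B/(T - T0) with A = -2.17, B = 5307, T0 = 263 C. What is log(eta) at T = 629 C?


VFT equation: log(eta) = A + B / (T - T0)
  T - T0 = 629 - 263 = 366
  B / (T - T0) = 5307 / 366 = 14.5
  log(eta) = -2.17 + 14.5 = 12.33

12.33


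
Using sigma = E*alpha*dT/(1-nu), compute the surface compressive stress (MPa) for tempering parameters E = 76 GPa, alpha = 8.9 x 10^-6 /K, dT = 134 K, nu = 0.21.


Tempering stress: sigma = E * alpha * dT / (1 - nu)
  E (MPa) = 76 * 1000 = 76000
  Numerator = 76000 * (8.9 x 10^-6) * 134 = 90.6376
  Denominator = 1 - 0.21 = 0.79
  sigma = 90.6376 / 0.79 = 114.7 MPa

114.7 MPa


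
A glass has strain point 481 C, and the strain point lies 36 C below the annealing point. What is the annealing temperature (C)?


T_anneal = T_strain + gap:
  T_anneal = 481 + 36 = 517 C

517 C


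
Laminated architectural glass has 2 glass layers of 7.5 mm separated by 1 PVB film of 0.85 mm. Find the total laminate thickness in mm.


Total thickness = glass contribution + PVB contribution
  Glass: 2 * 7.5 = 15.0 mm
  PVB: 1 * 0.85 = 0.85 mm
  Total = 15.0 + 0.85 = 15.85 mm

15.85 mm


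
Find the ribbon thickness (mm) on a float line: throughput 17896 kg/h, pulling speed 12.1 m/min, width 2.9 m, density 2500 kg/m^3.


Ribbon cross-section from mass balance:
  Volume rate = throughput / density = 17896 / 2500 = 7.1584 m^3/h
  thickness = volume rate / (speed * 60 * width), i.e.
  thickness = throughput / (60 * speed * width * density) * 1000
  thickness = 17896 / (60 * 12.1 * 2.9 * 2500) * 1000 = 3.4 mm

3.4 mm


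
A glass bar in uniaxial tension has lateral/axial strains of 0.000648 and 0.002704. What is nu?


Poisson's ratio: nu = lateral strain / axial strain
  nu = 0.000648 / 0.002704 = 0.2396

0.2396


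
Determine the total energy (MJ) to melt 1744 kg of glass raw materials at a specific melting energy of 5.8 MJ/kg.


Total energy = mass * specific energy
  E = 1744 * 5.8 = 10115.2 MJ

10115.2 MJ


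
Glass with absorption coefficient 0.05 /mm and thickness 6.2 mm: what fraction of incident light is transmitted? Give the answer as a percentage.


Beer-Lambert law: T = exp(-alpha * thickness)
  exponent = -0.05 * 6.2 = -0.31
  T = exp(-0.31) = 0.7334
  Percentage = 0.7334 * 100 = 73.34%

73.34%


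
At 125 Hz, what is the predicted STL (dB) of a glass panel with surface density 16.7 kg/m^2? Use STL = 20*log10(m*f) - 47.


Mass law: STL = 20 * log10(m * f) - 47
  m * f = 16.7 * 125 = 2087.5
  log10(2087.5) = 3.31963
  STL = 20 * 3.31963 - 47 = 66.3926 - 47 = 19.4 dB

19.4 dB


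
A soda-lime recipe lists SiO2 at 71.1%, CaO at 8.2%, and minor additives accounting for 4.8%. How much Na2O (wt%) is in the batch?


Pieces sum to 100%:
  Na2O = 100 - (SiO2 + CaO + others)
  Na2O = 100 - (71.1 + 8.2 + 4.8) = 15.9%

15.9%


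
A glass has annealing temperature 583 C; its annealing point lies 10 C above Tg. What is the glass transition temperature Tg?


Rearrange T_anneal = Tg + offset for Tg:
  Tg = T_anneal - offset = 583 - 10 = 573 C

573 C


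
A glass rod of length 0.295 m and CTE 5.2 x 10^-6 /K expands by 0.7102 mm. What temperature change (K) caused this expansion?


Rearrange dL = alpha * L0 * dT for dT:
  dT = dL / (alpha * L0)
  dL (m) = 0.7102 / 1000 = 0.0007102
  dT = 0.0007102 / ((5.2 x 10^-6) * 0.295) = 463.0 K

463.0 K


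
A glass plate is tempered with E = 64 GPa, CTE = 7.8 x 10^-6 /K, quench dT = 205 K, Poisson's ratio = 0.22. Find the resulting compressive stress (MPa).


Tempering stress: sigma = E * alpha * dT / (1 - nu)
  E (MPa) = 64 * 1000 = 64000
  Numerator = 64000 * (7.8 x 10^-6) * 205 = 102.336
  Denominator = 1 - 0.22 = 0.78
  sigma = 102.336 / 0.78 = 131.2 MPa

131.2 MPa


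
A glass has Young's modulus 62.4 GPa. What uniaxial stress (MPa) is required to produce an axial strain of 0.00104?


Rearrange E = sigma / epsilon:
  sigma = E * epsilon
  E (MPa) = 62.4 * 1000 = 62400
  sigma = 62400 * 0.00104 = 64.9 MPa

64.9 MPa


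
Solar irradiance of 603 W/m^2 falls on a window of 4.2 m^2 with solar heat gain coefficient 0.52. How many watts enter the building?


Solar heat gain: Q = Area * SHGC * Irradiance
  Q = 4.2 * 0.52 * 603 = 1317 W

1317 W


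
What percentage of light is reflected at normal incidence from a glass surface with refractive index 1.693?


Fresnel reflectance at normal incidence:
  R = ((n - 1)/(n + 1))^2
  (n - 1)/(n + 1) = (1.693 - 1)/(1.693 + 1) = 0.257334
  R = 0.257334^2 = 0.0662208
  R(%) = 0.0662208 * 100 = 6.622%

6.622%


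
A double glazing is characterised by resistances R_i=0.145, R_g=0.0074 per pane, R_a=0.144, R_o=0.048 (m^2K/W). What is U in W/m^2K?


Total thermal resistance (series):
  R_total = R_in + R_glass + R_air + R_glass + R_out
  R_total = 0.145 + 0.0074 + 0.144 + 0.0074 + 0.048 = 0.3518 m^2K/W
U-value = 1 / R_total = 1 / 0.3518 = 2.843 W/m^2K

2.843 W/m^2K


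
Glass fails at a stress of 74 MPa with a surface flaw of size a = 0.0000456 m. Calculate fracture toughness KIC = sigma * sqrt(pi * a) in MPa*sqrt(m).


Fracture toughness: KIC = sigma * sqrt(pi * a)
  pi * a = pi * 0.0000456 = 0.000143257
  sqrt(pi * a) = 0.011969
  KIC = 74 * 0.011969 = 0.886 MPa*sqrt(m)

0.886 MPa*sqrt(m)


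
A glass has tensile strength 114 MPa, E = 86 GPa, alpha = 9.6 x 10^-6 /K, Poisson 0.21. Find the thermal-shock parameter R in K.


Thermal shock resistance: R = sigma * (1 - nu) / (E * alpha)
  Numerator = 114 * (1 - 0.21) = 90.06
  Denominator = 86 * 1000 * (9.6 x 10^-6) = 0.8256
  R = 90.06 / 0.8256 = 109.1 K

109.1 K


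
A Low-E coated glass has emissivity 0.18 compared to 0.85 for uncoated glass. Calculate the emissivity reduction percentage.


Percentage reduction = (1 - coated/uncoated) * 100
  Ratio = 0.18 / 0.85 = 0.2118
  Reduction = (1 - 0.2118) * 100 = 78.8%

78.8%


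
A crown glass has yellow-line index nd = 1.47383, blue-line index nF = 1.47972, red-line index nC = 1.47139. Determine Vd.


Abbe number formula: Vd = (nd - 1) / (nF - nC)
  nd - 1 = 1.47383 - 1 = 0.47383
  nF - nC = 1.47972 - 1.47139 = 0.00833
  Vd = 0.47383 / 0.00833 = 56.88

56.88


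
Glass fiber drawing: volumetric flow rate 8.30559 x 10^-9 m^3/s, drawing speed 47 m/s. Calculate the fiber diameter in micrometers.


Cross-sectional area from continuity:
  A = Q / v = 8.30559 x 10^-9 / 47 = 1.767147 x 10^-10 m^2
Diameter from circular cross-section:
  d = sqrt(4A / pi) * 10^6 (m -> um)
  d = sqrt(4 * 1.767147 x 10^-10 / pi) * 10^6 = 15.0 um

15.0 um


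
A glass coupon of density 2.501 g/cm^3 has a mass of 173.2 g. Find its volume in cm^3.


Rearrange rho = m / V:
  V = m / rho
  V = 173.2 / 2.501 = 69.252 cm^3

69.252 cm^3


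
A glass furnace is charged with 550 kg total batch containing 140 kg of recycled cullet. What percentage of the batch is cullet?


Cullet ratio = (cullet mass / total batch mass) * 100
  Ratio = 140 / 550 * 100 = 25.45%

25.45%


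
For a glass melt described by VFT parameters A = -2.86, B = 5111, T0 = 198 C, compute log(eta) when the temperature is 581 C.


VFT equation: log(eta) = A + B / (T - T0)
  T - T0 = 581 - 198 = 383
  B / (T - T0) = 5111 / 383 = 13.345
  log(eta) = -2.86 + 13.345 = 10.485

10.485


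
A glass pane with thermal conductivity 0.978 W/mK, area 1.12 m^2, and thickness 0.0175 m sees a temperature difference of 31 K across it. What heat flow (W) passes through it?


Fourier's law: Q = k * A * dT / t
  Q = 0.978 * 1.12 * 31 / 0.0175
  Q = 33.95616 / 0.0175 = 1940.4 W

1940.4 W


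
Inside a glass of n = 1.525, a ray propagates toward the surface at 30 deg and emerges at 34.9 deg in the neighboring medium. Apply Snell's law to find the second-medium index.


Apply Snell's law: n1 * sin(theta1) = n2 * sin(theta2)
  n2 = n1 * sin(theta1) / sin(theta2)
  sin(30) = 0.5
  sin(34.9) = 0.572146
  n2 = 1.525 * 0.5 / 0.572146 = 1.3327

1.3327


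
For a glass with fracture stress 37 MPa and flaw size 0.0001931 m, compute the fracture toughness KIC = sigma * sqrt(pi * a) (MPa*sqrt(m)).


Fracture toughness: KIC = sigma * sqrt(pi * a)
  pi * a = pi * 0.0001931 = 0.000606642
  sqrt(pi * a) = 0.02463
  KIC = 37 * 0.02463 = 0.911 MPa*sqrt(m)

0.911 MPa*sqrt(m)


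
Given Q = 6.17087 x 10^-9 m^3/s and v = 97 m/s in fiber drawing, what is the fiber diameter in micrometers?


Cross-sectional area from continuity:
  A = Q / v = 6.17087 x 10^-9 / 97 = 6.361722 x 10^-11 m^2
Diameter from circular cross-section:
  d = sqrt(4A / pi) * 10^6 (m -> um)
  d = sqrt(4 * 6.361722 x 10^-11 / pi) * 10^6 = 9.0 um

9.0 um


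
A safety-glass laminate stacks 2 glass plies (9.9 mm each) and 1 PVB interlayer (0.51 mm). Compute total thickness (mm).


Total thickness = glass contribution + PVB contribution
  Glass: 2 * 9.9 = 19.8 mm
  PVB: 1 * 0.51 = 0.51 mm
  Total = 19.8 + 0.51 = 20.31 mm

20.31 mm


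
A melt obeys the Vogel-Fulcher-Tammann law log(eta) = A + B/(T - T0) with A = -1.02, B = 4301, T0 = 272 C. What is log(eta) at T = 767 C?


VFT equation: log(eta) = A + B / (T - T0)
  T - T0 = 767 - 272 = 495
  B / (T - T0) = 4301 / 495 = 8.689
  log(eta) = -1.02 + 8.689 = 7.669

7.669


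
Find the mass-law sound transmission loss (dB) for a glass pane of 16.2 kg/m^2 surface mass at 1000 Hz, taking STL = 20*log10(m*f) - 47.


Mass law: STL = 20 * log10(m * f) - 47
  m * f = 16.2 * 1000 = 16200
  log10(16200) = 4.20952
  STL = 20 * 4.20952 - 47 = 84.1904 - 47 = 37.2 dB

37.2 dB


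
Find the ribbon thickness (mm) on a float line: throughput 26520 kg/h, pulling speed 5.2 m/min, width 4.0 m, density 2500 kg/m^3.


Ribbon cross-section from mass balance:
  Volume rate = throughput / density = 26520 / 2500 = 10.608 m^3/h
  thickness = volume rate / (speed * 60 * width), i.e.
  thickness = throughput / (60 * speed * width * density) * 1000
  thickness = 26520 / (60 * 5.2 * 4.0 * 2500) * 1000 = 8.5 mm

8.5 mm


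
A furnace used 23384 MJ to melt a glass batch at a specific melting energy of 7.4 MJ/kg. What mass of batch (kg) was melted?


Rearrange E = m * s for m:
  m = E / s
  m = 23384 / 7.4 = 3160.0 kg

3160.0 kg


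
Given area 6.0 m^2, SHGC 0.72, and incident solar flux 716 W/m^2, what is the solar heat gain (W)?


Solar heat gain: Q = Area * SHGC * Irradiance
  Q = 6.0 * 0.72 * 716 = 3093.1 W

3093.1 W


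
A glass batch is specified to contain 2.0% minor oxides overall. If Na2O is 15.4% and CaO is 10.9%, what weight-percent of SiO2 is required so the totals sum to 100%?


Known pieces sum to 100%:
  SiO2 = 100 - (others + Na2O + CaO)
  SiO2 = 100 - (2.0 + 15.4 + 10.9) = 71.7%

71.7%


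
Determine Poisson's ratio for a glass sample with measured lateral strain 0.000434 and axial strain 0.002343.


Poisson's ratio: nu = lateral strain / axial strain
  nu = 0.000434 / 0.002343 = 0.1852

0.1852


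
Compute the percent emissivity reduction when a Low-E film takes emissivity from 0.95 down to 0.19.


Percentage reduction = (1 - coated/uncoated) * 100
  Ratio = 0.19 / 0.95 = 0.2
  Reduction = (1 - 0.2) * 100 = 80.0%

80.0%


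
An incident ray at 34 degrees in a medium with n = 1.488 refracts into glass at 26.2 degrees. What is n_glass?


Apply Snell's law: n1 * sin(theta1) = n2 * sin(theta2)
  n2 = n1 * sin(theta1) / sin(theta2)
  sin(34) = 0.559193
  sin(26.2) = 0.441506
  n2 = 1.488 * 0.559193 / 0.441506 = 1.8846

1.8846


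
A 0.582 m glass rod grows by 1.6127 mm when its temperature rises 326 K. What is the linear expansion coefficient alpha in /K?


Rearrange dL = alpha * L0 * dT for alpha:
  alpha = dL / (L0 * dT)
  alpha = (1.6127 / 1000) / (0.582 * 326) = 0.0000085 /K = 8.5 x 10^-6 /K

8.5 x 10^-6 /K


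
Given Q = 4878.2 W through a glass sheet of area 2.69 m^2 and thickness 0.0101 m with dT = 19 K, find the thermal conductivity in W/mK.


Fourier's law rearranged: k = Q * t / (A * dT)
  Numerator = 4878.2 * 0.0101 = 49.26982
  Denominator = 2.69 * 19 = 51.11
  k = 49.26982 / 51.11 = 0.964 W/mK

0.964 W/mK


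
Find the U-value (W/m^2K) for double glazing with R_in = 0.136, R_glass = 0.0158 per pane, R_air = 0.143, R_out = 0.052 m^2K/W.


Total thermal resistance (series):
  R_total = R_in + R_glass + R_air + R_glass + R_out
  R_total = 0.136 + 0.0158 + 0.143 + 0.0158 + 0.052 = 0.3626 m^2K/W
U-value = 1 / R_total = 1 / 0.3626 = 2.758 W/m^2K

2.758 W/m^2K


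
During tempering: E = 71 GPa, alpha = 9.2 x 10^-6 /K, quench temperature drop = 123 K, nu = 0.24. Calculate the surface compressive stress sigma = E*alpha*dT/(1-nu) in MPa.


Tempering stress: sigma = E * alpha * dT / (1 - nu)
  E (MPa) = 71 * 1000 = 71000
  Numerator = 71000 * (9.2 x 10^-6) * 123 = 80.3436
  Denominator = 1 - 0.24 = 0.76
  sigma = 80.3436 / 0.76 = 105.7 MPa

105.7 MPa


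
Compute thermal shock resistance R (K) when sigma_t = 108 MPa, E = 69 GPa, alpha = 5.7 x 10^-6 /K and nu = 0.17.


Thermal shock resistance: R = sigma * (1 - nu) / (E * alpha)
  Numerator = 108 * (1 - 0.17) = 89.64
  Denominator = 69 * 1000 * (5.7 x 10^-6) = 0.3933
  R = 89.64 / 0.3933 = 227.9 K

227.9 K


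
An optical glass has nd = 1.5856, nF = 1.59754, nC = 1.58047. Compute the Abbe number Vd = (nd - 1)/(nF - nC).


Abbe number formula: Vd = (nd - 1) / (nF - nC)
  nd - 1 = 1.5856 - 1 = 0.5856
  nF - nC = 1.59754 - 1.58047 = 0.01707
  Vd = 0.5856 / 0.01707 = 34.31

34.31


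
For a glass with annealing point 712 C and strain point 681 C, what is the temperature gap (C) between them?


Gap = T_anneal - T_strain:
  gap = 712 - 681 = 31 C

31 C


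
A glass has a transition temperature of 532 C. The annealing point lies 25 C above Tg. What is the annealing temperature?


The annealing temperature is Tg plus the offset:
  T_anneal = 532 + 25 = 557 C

557 C


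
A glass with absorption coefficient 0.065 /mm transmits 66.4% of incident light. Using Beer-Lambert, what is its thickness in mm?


Rearrange T = exp(-alpha * thickness):
  thickness = -ln(T) / alpha
  T = 66.4/100 = 0.664
  ln(T) = -0.40947
  -ln(T) = 0.40947
  thickness = 0.40947 / 0.065 = 6.3 mm

6.3 mm


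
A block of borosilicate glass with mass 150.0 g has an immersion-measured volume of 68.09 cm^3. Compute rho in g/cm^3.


Use the definition of density:
  rho = mass / volume
  rho = 150.0 / 68.09 = 2.203 g/cm^3

2.203 g/cm^3


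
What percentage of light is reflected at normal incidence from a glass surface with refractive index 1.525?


Fresnel reflectance at normal incidence:
  R = ((n - 1)/(n + 1))^2
  (n - 1)/(n + 1) = (1.525 - 1)/(1.525 + 1) = 0.207921
  R = 0.207921^2 = 0.0432311
  R(%) = 0.0432311 * 100 = 4.323%

4.323%


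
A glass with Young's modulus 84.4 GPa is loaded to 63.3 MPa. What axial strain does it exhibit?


Rearrange E = sigma / epsilon:
  epsilon = sigma / E
  E (MPa) = 84.4 * 1000 = 84400
  epsilon = 63.3 / 84400 = 0.00075

0.00075


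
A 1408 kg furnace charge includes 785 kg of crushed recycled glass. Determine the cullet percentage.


Cullet ratio = (cullet mass / total batch mass) * 100
  Ratio = 785 / 1408 * 100 = 55.75%

55.75%


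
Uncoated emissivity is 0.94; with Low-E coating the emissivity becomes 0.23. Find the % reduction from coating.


Percentage reduction = (1 - coated/uncoated) * 100
  Ratio = 0.23 / 0.94 = 0.2447
  Reduction = (1 - 0.2447) * 100 = 75.5%

75.5%


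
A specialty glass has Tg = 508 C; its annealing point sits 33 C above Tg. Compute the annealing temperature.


The annealing temperature is Tg plus the offset:
  T_anneal = 508 + 33 = 541 C

541 C


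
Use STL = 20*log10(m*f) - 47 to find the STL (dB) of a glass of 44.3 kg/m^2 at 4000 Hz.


Mass law: STL = 20 * log10(m * f) - 47
  m * f = 44.3 * 4000 = 177200
  log10(177200) = 5.24846
  STL = 20 * 5.24846 - 47 = 104.9692 - 47 = 58.0 dB

58.0 dB


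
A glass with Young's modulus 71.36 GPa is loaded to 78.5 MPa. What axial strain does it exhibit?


Rearrange E = sigma / epsilon:
  epsilon = sigma / E
  E (MPa) = 71.36 * 1000 = 71360
  epsilon = 78.5 / 71360 = 0.0011

0.0011


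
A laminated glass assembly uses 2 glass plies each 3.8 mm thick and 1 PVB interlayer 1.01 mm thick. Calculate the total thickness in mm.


Total thickness = glass contribution + PVB contribution
  Glass: 2 * 3.8 = 7.6 mm
  PVB: 1 * 1.01 = 1.01 mm
  Total = 7.6 + 1.01 = 8.61 mm

8.61 mm


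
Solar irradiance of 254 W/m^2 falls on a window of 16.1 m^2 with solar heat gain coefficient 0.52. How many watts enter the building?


Solar heat gain: Q = Area * SHGC * Irradiance
  Q = 16.1 * 0.52 * 254 = 2126.5 W

2126.5 W


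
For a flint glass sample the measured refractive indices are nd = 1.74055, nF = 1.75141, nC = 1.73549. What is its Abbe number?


Abbe number formula: Vd = (nd - 1) / (nF - nC)
  nd - 1 = 1.74055 - 1 = 0.74055
  nF - nC = 1.75141 - 1.73549 = 0.01592
  Vd = 0.74055 / 0.01592 = 46.52

46.52


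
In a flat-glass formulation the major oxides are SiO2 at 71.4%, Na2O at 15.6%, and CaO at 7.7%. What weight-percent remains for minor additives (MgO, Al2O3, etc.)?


Sum the three major oxides:
  SiO2 + Na2O + CaO = 71.4 + 15.6 + 7.7 = 94.7%
Subtract from 100%:
  Others = 100 - 94.7 = 5.3%

5.3%


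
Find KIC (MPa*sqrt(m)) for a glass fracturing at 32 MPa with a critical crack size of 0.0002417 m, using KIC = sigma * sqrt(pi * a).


Fracture toughness: KIC = sigma * sqrt(pi * a)
  pi * a = pi * 0.0002417 = 0.000759323
  sqrt(pi * a) = 0.027556
  KIC = 32 * 0.027556 = 0.882 MPa*sqrt(m)

0.882 MPa*sqrt(m)


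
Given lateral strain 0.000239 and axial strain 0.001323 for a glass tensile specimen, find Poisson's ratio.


Poisson's ratio: nu = lateral strain / axial strain
  nu = 0.000239 / 0.001323 = 0.1807

0.1807


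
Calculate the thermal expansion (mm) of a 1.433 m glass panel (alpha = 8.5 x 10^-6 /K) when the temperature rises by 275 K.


Thermal expansion formula: dL = alpha * L0 * dT
  dL = (8.5 x 10^-6) * 1.433 * 275 = 0.00334964 m
Convert to mm: 0.00334964 * 1000 = 3.3496 mm

3.3496 mm


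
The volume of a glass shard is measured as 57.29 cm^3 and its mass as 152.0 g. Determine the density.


Use the definition of density:
  rho = mass / volume
  rho = 152.0 / 57.29 = 2.653 g/cm^3

2.653 g/cm^3


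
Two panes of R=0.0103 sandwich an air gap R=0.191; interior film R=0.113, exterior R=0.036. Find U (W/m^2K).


Total thermal resistance (series):
  R_total = R_in + R_glass + R_air + R_glass + R_out
  R_total = 0.113 + 0.0103 + 0.191 + 0.0103 + 0.036 = 0.3606 m^2K/W
U-value = 1 / R_total = 1 / 0.3606 = 2.773 W/m^2K

2.773 W/m^2K


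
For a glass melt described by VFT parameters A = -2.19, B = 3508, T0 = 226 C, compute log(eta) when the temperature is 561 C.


VFT equation: log(eta) = A + B / (T - T0)
  T - T0 = 561 - 226 = 335
  B / (T - T0) = 3508 / 335 = 10.472
  log(eta) = -2.19 + 10.472 = 8.282

8.282


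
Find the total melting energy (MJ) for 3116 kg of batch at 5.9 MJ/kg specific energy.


Total energy = mass * specific energy
  E = 3116 * 5.9 = 18384.4 MJ

18384.4 MJ


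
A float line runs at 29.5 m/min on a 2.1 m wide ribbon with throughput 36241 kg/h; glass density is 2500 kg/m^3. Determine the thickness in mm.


Ribbon cross-section from mass balance:
  Volume rate = throughput / density = 36241 / 2500 = 14.4964 m^3/h
  thickness = volume rate / (speed * 60 * width), i.e.
  thickness = throughput / (60 * speed * width * density) * 1000
  thickness = 36241 / (60 * 29.5 * 2.1 * 2500) * 1000 = 3.9 mm

3.9 mm


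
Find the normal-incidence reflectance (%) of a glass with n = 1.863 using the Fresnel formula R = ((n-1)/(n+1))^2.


Fresnel reflectance at normal incidence:
  R = ((n - 1)/(n + 1))^2
  (n - 1)/(n + 1) = (1.863 - 1)/(1.863 + 1) = 0.301432
  R = 0.301432^2 = 0.0908613
  R(%) = 0.0908613 * 100 = 9.086%

9.086%


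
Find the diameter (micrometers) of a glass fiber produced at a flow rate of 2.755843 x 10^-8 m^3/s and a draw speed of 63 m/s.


Cross-sectional area from continuity:
  A = Q / v = 2.755843 x 10^-8 / 63 = 4.374354 x 10^-10 m^2
Diameter from circular cross-section:
  d = sqrt(4A / pi) * 10^6 (m -> um)
  d = sqrt(4 * 4.374354 x 10^-10 / pi) * 10^6 = 23.6 um

23.6 um


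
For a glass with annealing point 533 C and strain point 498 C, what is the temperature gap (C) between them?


Gap = T_anneal - T_strain:
  gap = 533 - 498 = 35 C

35 C


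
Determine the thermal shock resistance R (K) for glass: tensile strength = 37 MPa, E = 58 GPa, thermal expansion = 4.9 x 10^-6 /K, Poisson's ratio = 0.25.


Thermal shock resistance: R = sigma * (1 - nu) / (E * alpha)
  Numerator = 37 * (1 - 0.25) = 27.75
  Denominator = 58 * 1000 * (4.9 x 10^-6) = 0.2842
  R = 27.75 / 0.2842 = 97.6 K

97.6 K


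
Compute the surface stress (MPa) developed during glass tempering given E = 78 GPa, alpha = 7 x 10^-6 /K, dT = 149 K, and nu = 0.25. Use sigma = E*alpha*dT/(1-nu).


Tempering stress: sigma = E * alpha * dT / (1 - nu)
  E (MPa) = 78 * 1000 = 78000
  Numerator = 78000 * (7 x 10^-6) * 149 = 81.354
  Denominator = 1 - 0.25 = 0.75
  sigma = 81.354 / 0.75 = 108.5 MPa

108.5 MPa


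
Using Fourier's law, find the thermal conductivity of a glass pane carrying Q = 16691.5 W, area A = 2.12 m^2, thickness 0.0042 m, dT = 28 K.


Fourier's law rearranged: k = Q * t / (A * dT)
  Numerator = 16691.5 * 0.0042 = 70.1043
  Denominator = 2.12 * 28 = 59.36
  k = 70.1043 / 59.36 = 1.181 W/mK

1.181 W/mK


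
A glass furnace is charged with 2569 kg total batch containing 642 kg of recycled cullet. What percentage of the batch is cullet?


Cullet ratio = (cullet mass / total batch mass) * 100
  Ratio = 642 / 2569 * 100 = 24.99%

24.99%


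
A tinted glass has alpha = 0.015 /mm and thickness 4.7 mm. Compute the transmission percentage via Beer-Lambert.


Beer-Lambert law: T = exp(-alpha * thickness)
  exponent = -0.015 * 4.7 = -0.0705
  T = exp(-0.0705) = 0.9319
  Percentage = 0.9319 * 100 = 93.19%

93.19%


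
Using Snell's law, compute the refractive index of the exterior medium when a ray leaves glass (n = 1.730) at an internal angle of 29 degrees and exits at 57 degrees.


Apply Snell's law: n1 * sin(theta1) = n2 * sin(theta2)
  n2 = n1 * sin(theta1) / sin(theta2)
  sin(29) = 0.48481
  sin(57) = 0.838671
  n2 = 1.730 * 0.48481 / 0.838671 = 1.0001

1.0001


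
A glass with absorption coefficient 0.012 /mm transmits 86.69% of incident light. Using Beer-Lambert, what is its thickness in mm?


Rearrange T = exp(-alpha * thickness):
  thickness = -ln(T) / alpha
  T = 86.69/100 = 0.8669
  ln(T) = -0.14283
  -ln(T) = 0.14283
  thickness = 0.14283 / 0.012 = 11.9 mm

11.9 mm


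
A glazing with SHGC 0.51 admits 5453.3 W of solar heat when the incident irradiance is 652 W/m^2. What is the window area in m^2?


Rearrange Q = Area * SHGC * Irradiance:
  Area = Q / (SHGC * Irradiance)
  Area = 5453.3 / (0.51 * 652) = 16.4 m^2

16.4 m^2


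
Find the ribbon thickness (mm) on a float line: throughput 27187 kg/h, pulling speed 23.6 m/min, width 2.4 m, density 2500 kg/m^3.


Ribbon cross-section from mass balance:
  Volume rate = throughput / density = 27187 / 2500 = 10.8748 m^3/h
  thickness = volume rate / (speed * 60 * width), i.e.
  thickness = throughput / (60 * speed * width * density) * 1000
  thickness = 27187 / (60 * 23.6 * 2.4 * 2500) * 1000 = 3.2 mm

3.2 mm


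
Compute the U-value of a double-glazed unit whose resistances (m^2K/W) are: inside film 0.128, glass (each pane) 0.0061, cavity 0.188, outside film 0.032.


Total thermal resistance (series):
  R_total = R_in + R_glass + R_air + R_glass + R_out
  R_total = 0.128 + 0.0061 + 0.188 + 0.0061 + 0.032 = 0.3602 m^2K/W
U-value = 1 / R_total = 1 / 0.3602 = 2.776 W/m^2K

2.776 W/m^2K


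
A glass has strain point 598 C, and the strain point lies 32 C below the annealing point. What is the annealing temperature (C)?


T_anneal = T_strain + gap:
  T_anneal = 598 + 32 = 630 C

630 C


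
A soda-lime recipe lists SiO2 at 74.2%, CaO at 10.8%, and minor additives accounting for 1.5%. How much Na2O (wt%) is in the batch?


Pieces sum to 100%:
  Na2O = 100 - (SiO2 + CaO + others)
  Na2O = 100 - (74.2 + 10.8 + 1.5) = 13.5%

13.5%


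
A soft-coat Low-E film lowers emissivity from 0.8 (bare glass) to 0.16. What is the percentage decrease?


Percentage reduction = (1 - coated/uncoated) * 100
  Ratio = 0.16 / 0.8 = 0.2
  Reduction = (1 - 0.2) * 100 = 80.0%

80.0%


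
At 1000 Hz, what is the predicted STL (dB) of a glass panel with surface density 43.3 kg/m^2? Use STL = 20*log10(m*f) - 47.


Mass law: STL = 20 * log10(m * f) - 47
  m * f = 43.3 * 1000 = 43300
  log10(43300) = 4.63649
  STL = 20 * 4.63649 - 47 = 92.7298 - 47 = 45.7 dB

45.7 dB


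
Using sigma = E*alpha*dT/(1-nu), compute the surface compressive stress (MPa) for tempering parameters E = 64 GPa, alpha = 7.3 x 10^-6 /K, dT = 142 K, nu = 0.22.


Tempering stress: sigma = E * alpha * dT / (1 - nu)
  E (MPa) = 64 * 1000 = 64000
  Numerator = 64000 * (7.3 x 10^-6) * 142 = 66.3424
  Denominator = 1 - 0.22 = 0.78
  sigma = 66.3424 / 0.78 = 85.1 MPa

85.1 MPa


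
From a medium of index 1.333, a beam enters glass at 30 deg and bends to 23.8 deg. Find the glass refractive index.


Apply Snell's law: n1 * sin(theta1) = n2 * sin(theta2)
  n2 = n1 * sin(theta1) / sin(theta2)
  sin(30) = 0.5
  sin(23.8) = 0.403545
  n2 = 1.333 * 0.5 / 0.403545 = 1.6516

1.6516


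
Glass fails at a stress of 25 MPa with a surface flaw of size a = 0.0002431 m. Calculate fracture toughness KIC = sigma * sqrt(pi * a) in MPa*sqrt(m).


Fracture toughness: KIC = sigma * sqrt(pi * a)
  pi * a = pi * 0.0002431 = 0.000763721
  sqrt(pi * a) = 0.027636
  KIC = 25 * 0.027636 = 0.691 MPa*sqrt(m)

0.691 MPa*sqrt(m)


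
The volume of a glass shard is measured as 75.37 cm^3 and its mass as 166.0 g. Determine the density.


Use the definition of density:
  rho = mass / volume
  rho = 166.0 / 75.37 = 2.202 g/cm^3

2.202 g/cm^3


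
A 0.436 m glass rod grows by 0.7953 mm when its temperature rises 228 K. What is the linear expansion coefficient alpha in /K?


Rearrange dL = alpha * L0 * dT for alpha:
  alpha = dL / (L0 * dT)
  alpha = (0.7953 / 1000) / (0.436 * 228) = 0.000008 /K = 8 x 10^-6 /K

8 x 10^-6 /K


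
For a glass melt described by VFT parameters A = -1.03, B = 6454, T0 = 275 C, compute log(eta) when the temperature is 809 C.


VFT equation: log(eta) = A + B / (T - T0)
  T - T0 = 809 - 275 = 534
  B / (T - T0) = 6454 / 534 = 12.086
  log(eta) = -1.03 + 12.086 = 11.056

11.056


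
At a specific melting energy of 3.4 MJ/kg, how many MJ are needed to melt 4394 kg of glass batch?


Total energy = mass * specific energy
  E = 4394 * 3.4 = 14939.6 MJ

14939.6 MJ


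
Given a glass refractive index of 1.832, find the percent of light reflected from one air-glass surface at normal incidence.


Fresnel reflectance at normal incidence:
  R = ((n - 1)/(n + 1))^2
  (n - 1)/(n + 1) = (1.832 - 1)/(1.832 + 1) = 0.293785
  R = 0.293785^2 = 0.0863096
  R(%) = 0.0863096 * 100 = 8.631%

8.631%


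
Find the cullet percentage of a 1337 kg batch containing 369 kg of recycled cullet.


Cullet ratio = (cullet mass / total batch mass) * 100
  Ratio = 369 / 1337 * 100 = 27.6%

27.6%


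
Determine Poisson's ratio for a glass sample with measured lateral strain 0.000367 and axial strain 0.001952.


Poisson's ratio: nu = lateral strain / axial strain
  nu = 0.000367 / 0.001952 = 0.188

0.188


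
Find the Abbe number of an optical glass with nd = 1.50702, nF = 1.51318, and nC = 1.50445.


Abbe number formula: Vd = (nd - 1) / (nF - nC)
  nd - 1 = 1.50702 - 1 = 0.50702
  nF - nC = 1.51318 - 1.50445 = 0.00873
  Vd = 0.50702 / 0.00873 = 58.08

58.08


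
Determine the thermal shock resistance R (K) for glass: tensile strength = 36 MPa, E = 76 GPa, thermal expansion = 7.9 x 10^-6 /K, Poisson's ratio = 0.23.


Thermal shock resistance: R = sigma * (1 - nu) / (E * alpha)
  Numerator = 36 * (1 - 0.23) = 27.72
  Denominator = 76 * 1000 * (7.9 x 10^-6) = 0.6004
  R = 27.72 / 0.6004 = 46.2 K

46.2 K


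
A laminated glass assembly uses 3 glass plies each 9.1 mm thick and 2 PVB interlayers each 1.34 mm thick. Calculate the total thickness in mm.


Total thickness = glass contribution + PVB contribution
  Glass: 3 * 9.1 = 27.3 mm
  PVB: 2 * 1.34 = 2.68 mm
  Total = 27.3 + 2.68 = 29.98 mm

29.98 mm


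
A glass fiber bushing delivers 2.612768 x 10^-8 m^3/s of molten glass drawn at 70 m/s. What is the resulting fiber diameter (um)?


Cross-sectional area from continuity:
  A = Q / v = 2.612768 x 10^-8 / 70 = 3.732526 x 10^-10 m^2
Diameter from circular cross-section:
  d = sqrt(4A / pi) * 10^6 (m -> um)
  d = sqrt(4 * 3.732526 x 10^-10 / pi) * 10^6 = 21.8 um

21.8 um


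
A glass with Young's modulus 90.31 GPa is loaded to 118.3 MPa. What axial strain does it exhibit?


Rearrange E = sigma / epsilon:
  epsilon = sigma / E
  E (MPa) = 90.31 * 1000 = 90310
  epsilon = 118.3 / 90310 = 0.00131

0.00131


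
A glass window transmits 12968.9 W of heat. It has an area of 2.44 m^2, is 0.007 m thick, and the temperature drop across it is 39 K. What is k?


Fourier's law rearranged: k = Q * t / (A * dT)
  Numerator = 12968.9 * 0.007 = 90.7823
  Denominator = 2.44 * 39 = 95.16
  k = 90.7823 / 95.16 = 0.954 W/mK

0.954 W/mK


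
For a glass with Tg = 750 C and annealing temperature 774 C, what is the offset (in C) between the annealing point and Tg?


Offset = T_anneal - Tg:
  offset = 774 - 750 = 24 C

24 C


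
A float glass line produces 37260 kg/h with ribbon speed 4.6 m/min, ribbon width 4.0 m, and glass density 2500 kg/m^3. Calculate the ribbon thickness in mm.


Ribbon cross-section from mass balance:
  Volume rate = throughput / density = 37260 / 2500 = 14.904 m^3/h
  thickness = volume rate / (speed * 60 * width), i.e.
  thickness = throughput / (60 * speed * width * density) * 1000
  thickness = 37260 / (60 * 4.6 * 4.0 * 2500) * 1000 = 13.5 mm

13.5 mm


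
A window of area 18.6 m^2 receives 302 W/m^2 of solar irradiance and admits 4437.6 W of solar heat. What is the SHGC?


Rearrange Q = Area * SHGC * Irradiance:
  SHGC = Q / (Area * Irradiance)
  SHGC = 4437.6 / (18.6 * 302) = 0.79

0.79


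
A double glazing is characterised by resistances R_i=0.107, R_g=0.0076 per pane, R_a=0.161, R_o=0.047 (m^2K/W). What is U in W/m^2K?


Total thermal resistance (series):
  R_total = R_in + R_glass + R_air + R_glass + R_out
  R_total = 0.107 + 0.0076 + 0.161 + 0.0076 + 0.047 = 0.3302 m^2K/W
U-value = 1 / R_total = 1 / 0.3302 = 3.028 W/m^2K

3.028 W/m^2K


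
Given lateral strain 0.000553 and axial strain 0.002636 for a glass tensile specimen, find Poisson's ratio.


Poisson's ratio: nu = lateral strain / axial strain
  nu = 0.000553 / 0.002636 = 0.2098

0.2098


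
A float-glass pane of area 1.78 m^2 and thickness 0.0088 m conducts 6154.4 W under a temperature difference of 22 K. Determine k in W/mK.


Fourier's law rearranged: k = Q * t / (A * dT)
  Numerator = 6154.4 * 0.0088 = 54.15872
  Denominator = 1.78 * 22 = 39.16
  k = 54.15872 / 39.16 = 1.383 W/mK

1.383 W/mK


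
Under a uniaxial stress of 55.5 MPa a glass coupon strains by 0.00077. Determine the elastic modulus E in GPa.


Young's modulus: E = stress / strain
  E = 55.5 MPa / 0.00077 = 72077.92 MPa
Convert to GPa: 72077.92 / 1000 = 72.08 GPa

72.08 GPa


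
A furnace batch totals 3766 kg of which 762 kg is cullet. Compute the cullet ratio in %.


Cullet ratio = (cullet mass / total batch mass) * 100
  Ratio = 762 / 3766 * 100 = 20.23%

20.23%


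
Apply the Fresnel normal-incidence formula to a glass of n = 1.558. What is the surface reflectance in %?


Fresnel reflectance at normal incidence:
  R = ((n - 1)/(n + 1))^2
  (n - 1)/(n + 1) = (1.558 - 1)/(1.558 + 1) = 0.218139
  R = 0.218139^2 = 0.0475846
  R(%) = 0.0475846 * 100 = 4.758%

4.758%


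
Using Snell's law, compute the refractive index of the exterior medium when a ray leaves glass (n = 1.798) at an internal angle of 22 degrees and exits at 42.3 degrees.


Apply Snell's law: n1 * sin(theta1) = n2 * sin(theta2)
  n2 = n1 * sin(theta1) / sin(theta2)
  sin(22) = 0.374607
  sin(42.3) = 0.673013
  n2 = 1.798 * 0.374607 / 0.673013 = 1.0008

1.0008


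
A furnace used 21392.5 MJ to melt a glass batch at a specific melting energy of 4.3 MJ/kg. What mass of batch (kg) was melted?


Rearrange E = m * s for m:
  m = E / s
  m = 21392.5 / 4.3 = 4975.0 kg

4975.0 kg


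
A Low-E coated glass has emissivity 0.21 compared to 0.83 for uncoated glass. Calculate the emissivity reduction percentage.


Percentage reduction = (1 - coated/uncoated) * 100
  Ratio = 0.21 / 0.83 = 0.253
  Reduction = (1 - 0.253) * 100 = 74.7%

74.7%


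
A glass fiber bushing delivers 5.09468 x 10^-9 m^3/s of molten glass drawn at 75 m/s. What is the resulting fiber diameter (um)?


Cross-sectional area from continuity:
  A = Q / v = 5.09468 x 10^-9 / 75 = 6.792907 x 10^-11 m^2
Diameter from circular cross-section:
  d = sqrt(4A / pi) * 10^6 (m -> um)
  d = sqrt(4 * 6.792907 x 10^-11 / pi) * 10^6 = 9.3 um

9.3 um


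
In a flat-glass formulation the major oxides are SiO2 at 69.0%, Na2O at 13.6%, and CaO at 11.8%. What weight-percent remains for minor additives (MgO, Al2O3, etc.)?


Sum the three major oxides:
  SiO2 + Na2O + CaO = 69.0 + 13.6 + 11.8 = 94.4%
Subtract from 100%:
  Others = 100 - 94.4 = 5.6%

5.6%


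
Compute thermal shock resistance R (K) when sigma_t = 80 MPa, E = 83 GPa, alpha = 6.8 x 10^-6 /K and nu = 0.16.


Thermal shock resistance: R = sigma * (1 - nu) / (E * alpha)
  Numerator = 80 * (1 - 0.16) = 67.2
  Denominator = 83 * 1000 * (6.8 x 10^-6) = 0.5644
  R = 67.2 / 0.5644 = 119.1 K

119.1 K


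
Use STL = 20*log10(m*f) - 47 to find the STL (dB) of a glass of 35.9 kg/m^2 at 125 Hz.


Mass law: STL = 20 * log10(m * f) - 47
  m * f = 35.9 * 125 = 4487.5
  log10(4487.5) = 3.652
  STL = 20 * 3.652 - 47 = 73.04 - 47 = 26.0 dB

26.0 dB


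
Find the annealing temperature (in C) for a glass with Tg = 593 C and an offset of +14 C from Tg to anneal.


The annealing temperature is Tg plus the offset:
  T_anneal = 593 + 14 = 607 C

607 C


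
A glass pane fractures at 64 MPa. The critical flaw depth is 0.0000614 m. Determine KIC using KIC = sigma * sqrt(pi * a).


Fracture toughness: KIC = sigma * sqrt(pi * a)
  pi * a = pi * 0.0000614 = 0.000192894
  sqrt(pi * a) = 0.013889
  KIC = 64 * 0.013889 = 0.889 MPa*sqrt(m)

0.889 MPa*sqrt(m)


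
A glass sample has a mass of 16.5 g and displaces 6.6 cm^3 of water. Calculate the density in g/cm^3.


Use the definition of density:
  rho = mass / volume
  rho = 16.5 / 6.6 = 2.5 g/cm^3

2.5 g/cm^3


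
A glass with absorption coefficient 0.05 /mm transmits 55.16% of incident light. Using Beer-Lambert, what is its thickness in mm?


Rearrange T = exp(-alpha * thickness):
  thickness = -ln(T) / alpha
  T = 55.16/100 = 0.5516
  ln(T) = -0.59493
  -ln(T) = 0.59493
  thickness = 0.59493 / 0.05 = 11.9 mm

11.9 mm


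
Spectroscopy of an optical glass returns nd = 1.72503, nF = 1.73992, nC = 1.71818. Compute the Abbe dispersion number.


Abbe number formula: Vd = (nd - 1) / (nF - nC)
  nd - 1 = 1.72503 - 1 = 0.72503
  nF - nC = 1.73992 - 1.71818 = 0.02174
  Vd = 0.72503 / 0.02174 = 33.35

33.35


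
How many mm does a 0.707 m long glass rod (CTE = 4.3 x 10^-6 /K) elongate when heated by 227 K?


Thermal expansion formula: dL = alpha * L0 * dT
  dL = (4.3 x 10^-6) * 0.707 * 227 = 0.0006901 m
Convert to mm: 0.0006901 * 1000 = 0.6901 mm

0.6901 mm


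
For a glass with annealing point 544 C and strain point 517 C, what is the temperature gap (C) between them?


Gap = T_anneal - T_strain:
  gap = 544 - 517 = 27 C

27 C
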